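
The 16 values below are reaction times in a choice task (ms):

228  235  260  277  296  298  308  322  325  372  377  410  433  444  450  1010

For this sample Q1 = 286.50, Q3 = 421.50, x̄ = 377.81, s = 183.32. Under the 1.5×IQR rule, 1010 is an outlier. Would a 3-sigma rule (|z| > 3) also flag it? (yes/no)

z = (1010 − 377.81) / 183.32 = 3.45.
|z| = 3.45 > 3.

yes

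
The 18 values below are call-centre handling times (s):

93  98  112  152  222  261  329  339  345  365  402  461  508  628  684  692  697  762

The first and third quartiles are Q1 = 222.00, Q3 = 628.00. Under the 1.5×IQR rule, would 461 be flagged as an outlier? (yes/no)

IQR = Q3 − Q1 = 628.00 − 222.00 = 406.00.
Lower fence = Q1 − 1.5·IQR = 222.00 − 609.00 = -387.00.
Upper fence = Q3 + 1.5·IQR = 628.00 + 609.00 = 1237.00.
461 lies within [-387.00, 1237.00].

no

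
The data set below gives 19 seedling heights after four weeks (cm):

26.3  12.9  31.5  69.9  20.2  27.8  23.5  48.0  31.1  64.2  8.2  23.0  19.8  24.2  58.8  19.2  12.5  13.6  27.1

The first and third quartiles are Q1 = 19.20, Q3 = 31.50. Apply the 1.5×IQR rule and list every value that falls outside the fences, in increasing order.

IQR = Q3 − Q1 = 31.50 − 19.20 = 12.30.
Lower fence = Q1 − 1.5·IQR = 19.20 − 18.45 = 0.75.
Upper fence = Q3 + 1.5·IQR = 31.50 + 18.45 = 49.95.
58.8 > 49.95 → outlier.
64.2 > 49.95 → outlier.
69.9 > 49.95 → outlier.
All remaining values lie within [0.75, 49.95].

58.8, 64.2, 69.9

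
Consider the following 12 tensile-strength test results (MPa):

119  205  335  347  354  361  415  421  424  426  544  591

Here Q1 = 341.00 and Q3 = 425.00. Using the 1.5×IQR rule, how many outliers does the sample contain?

3

IQR = 84.00; fences at 341.00 − 126.00 = 215.00 and 425.00 + 126.00 = 551.00.
Outside the cutoffs: 119, 205, 591.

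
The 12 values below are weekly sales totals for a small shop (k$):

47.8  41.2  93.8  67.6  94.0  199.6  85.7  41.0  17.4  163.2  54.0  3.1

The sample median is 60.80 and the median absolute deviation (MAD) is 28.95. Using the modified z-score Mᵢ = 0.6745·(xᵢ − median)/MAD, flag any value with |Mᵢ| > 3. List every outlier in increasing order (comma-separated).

199.6

|Mᵢ| > 3 ⇔ |xᵢ − 60.80| > 3·28.95/0.6745 = 128.76.
So outliers lie outside [-67.96, 189.56].
199.6: M = 3.23 → outlier.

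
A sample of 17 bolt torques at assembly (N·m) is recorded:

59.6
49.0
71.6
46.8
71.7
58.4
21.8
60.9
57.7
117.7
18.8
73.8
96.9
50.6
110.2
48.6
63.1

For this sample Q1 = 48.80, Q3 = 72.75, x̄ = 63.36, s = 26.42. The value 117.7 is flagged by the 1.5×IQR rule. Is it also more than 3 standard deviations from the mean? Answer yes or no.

z = (117.7 − 63.36) / 26.42 = 2.06.
|z| = 2.06 ≤ 3.

no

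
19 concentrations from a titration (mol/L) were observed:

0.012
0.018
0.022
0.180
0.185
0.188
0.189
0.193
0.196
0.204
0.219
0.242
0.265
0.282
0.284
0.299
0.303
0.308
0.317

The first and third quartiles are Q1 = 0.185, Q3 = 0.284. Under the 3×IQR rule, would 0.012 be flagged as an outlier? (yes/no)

no

IQR = Q3 − Q1 = 0.284 − 0.185 = 0.099.
Lower fence = Q1 − 3·IQR = 0.185 − 0.297 = -0.112.
Upper fence = Q3 + 3·IQR = 0.284 + 0.297 = 0.581.
0.012 lies within [-0.112, 0.581].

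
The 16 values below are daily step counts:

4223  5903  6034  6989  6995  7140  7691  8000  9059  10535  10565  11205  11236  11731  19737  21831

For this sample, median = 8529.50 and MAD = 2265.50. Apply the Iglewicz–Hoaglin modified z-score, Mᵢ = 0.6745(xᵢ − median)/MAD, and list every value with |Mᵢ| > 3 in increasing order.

19737, 21831

|Mᵢ| > 3 ⇔ |xᵢ − 8529.50| > 3·2265.50/0.6745 = 10076.35.
So outliers lie outside [-1546.85, 18605.85].
19737: M = 3.34 → outlier.
21831: M = 3.96 → outlier.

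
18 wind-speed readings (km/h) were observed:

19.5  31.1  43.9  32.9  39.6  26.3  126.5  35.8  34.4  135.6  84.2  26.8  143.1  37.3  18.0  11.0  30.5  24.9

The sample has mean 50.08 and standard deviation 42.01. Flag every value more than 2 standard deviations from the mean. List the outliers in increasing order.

Cutoffs at x̄ ± 2s: 50.08 ± 2·42.01 = [-33.94, 134.10].
135.6: z = 2.04, |z| > 2 → outlier.
143.1: z = 2.21, |z| > 2 → outlier.
Every other value lies within [-33.94, 134.10].

135.6, 143.1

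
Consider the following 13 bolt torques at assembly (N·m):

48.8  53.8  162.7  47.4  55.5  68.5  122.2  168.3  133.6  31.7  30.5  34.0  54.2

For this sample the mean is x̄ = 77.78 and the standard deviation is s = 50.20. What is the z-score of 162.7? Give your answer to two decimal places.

z = (162.7 − 77.78) / 50.20 = 1.69.

1.69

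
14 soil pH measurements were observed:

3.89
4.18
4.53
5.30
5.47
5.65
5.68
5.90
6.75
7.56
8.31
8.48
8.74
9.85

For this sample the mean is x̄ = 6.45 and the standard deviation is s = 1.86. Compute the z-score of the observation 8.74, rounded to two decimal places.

z = (8.74 − 6.45) / 1.86 = 1.23.

1.23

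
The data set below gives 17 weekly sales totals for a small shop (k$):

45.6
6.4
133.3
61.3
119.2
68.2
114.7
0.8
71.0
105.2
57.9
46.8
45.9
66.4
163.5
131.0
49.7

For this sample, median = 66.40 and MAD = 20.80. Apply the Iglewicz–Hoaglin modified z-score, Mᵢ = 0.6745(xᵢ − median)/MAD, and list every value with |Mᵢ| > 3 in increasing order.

|Mᵢ| > 3 ⇔ |xᵢ − 66.40| > 3·20.80/0.6745 = 92.51.
So outliers lie outside [-26.11, 158.91].
163.5: M = 3.15 → outlier.

163.5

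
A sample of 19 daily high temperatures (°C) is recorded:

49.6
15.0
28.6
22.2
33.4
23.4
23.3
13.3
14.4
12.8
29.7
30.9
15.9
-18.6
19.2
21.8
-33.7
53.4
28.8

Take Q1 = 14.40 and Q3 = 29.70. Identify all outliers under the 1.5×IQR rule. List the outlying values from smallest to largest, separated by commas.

-33.7, -18.6, 53.4

IQR = Q3 − Q1 = 29.70 − 14.40 = 15.30.
Lower fence = Q1 − 1.5·IQR = 14.40 − 22.95 = -8.55.
Upper fence = Q3 + 1.5·IQR = 29.70 + 22.95 = 52.65.
-33.7 < -8.55 → outlier.
-18.6 < -8.55 → outlier.
53.4 > 52.65 → outlier.
All remaining values lie within [-8.55, 52.65].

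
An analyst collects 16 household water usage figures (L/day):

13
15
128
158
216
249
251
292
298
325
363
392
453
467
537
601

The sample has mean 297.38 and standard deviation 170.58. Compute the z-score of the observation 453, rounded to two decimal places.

0.91

z = (453 − 297.38) / 170.58 = 0.91.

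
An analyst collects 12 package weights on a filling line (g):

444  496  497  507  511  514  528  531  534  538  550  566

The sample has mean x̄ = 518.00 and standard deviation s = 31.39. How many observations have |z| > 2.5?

0

Cutoffs: x̄ ± 2.5s = [439.525, 596.475].
Every value lies within the cutoffs.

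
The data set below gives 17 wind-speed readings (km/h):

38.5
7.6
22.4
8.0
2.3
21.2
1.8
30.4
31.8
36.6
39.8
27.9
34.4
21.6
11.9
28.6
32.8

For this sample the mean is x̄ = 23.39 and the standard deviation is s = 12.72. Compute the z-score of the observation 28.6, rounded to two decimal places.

z = (28.6 − 23.39) / 12.72 = 0.41.

0.41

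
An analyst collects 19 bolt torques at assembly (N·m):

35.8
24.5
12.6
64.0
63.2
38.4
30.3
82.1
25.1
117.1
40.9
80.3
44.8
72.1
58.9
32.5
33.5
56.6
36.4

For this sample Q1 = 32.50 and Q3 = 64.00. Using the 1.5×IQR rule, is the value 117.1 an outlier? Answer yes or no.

IQR = Q3 − Q1 = 64.00 − 32.50 = 31.50.
Lower fence = Q1 − 1.5·IQR = 32.50 − 47.25 = -14.75.
Upper fence = Q3 + 1.5·IQR = 64.00 + 47.25 = 111.25.
117.1 lies above the upper fence.

yes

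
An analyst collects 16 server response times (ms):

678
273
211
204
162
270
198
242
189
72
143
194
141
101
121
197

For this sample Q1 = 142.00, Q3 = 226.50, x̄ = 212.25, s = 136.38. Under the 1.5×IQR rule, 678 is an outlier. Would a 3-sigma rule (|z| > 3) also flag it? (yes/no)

yes

z = (678 − 212.25) / 136.38 = 3.42.
|z| = 3.42 > 3.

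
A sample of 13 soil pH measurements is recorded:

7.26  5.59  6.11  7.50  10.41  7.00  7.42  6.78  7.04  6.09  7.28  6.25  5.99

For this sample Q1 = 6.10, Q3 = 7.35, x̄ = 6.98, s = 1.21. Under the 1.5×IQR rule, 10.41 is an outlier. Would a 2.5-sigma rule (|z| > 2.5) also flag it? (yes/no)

yes

z = (10.41 − 6.98) / 1.21 = 2.83.
|z| = 2.83 > 2.5.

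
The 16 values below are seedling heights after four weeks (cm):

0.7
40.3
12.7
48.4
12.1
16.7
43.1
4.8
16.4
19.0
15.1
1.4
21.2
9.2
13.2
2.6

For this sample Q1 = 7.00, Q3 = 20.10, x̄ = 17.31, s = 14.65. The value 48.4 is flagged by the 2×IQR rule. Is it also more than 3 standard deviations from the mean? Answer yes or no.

z = (48.4 − 17.31) / 14.65 = 2.12.
|z| = 2.12 ≤ 3.

no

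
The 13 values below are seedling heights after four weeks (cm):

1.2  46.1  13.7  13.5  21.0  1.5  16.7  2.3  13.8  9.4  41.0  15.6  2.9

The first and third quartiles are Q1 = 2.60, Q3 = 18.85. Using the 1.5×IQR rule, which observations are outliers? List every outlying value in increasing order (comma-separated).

IQR = Q3 − Q1 = 18.85 − 2.60 = 16.25.
Lower fence = Q1 − 1.5·IQR = 2.60 − 24.375 = -21.775.
Upper fence = Q3 + 1.5·IQR = 18.85 + 24.375 = 43.225.
46.1 > 43.225 → outlier.
All remaining values lie within [-21.775, 43.225].

46.1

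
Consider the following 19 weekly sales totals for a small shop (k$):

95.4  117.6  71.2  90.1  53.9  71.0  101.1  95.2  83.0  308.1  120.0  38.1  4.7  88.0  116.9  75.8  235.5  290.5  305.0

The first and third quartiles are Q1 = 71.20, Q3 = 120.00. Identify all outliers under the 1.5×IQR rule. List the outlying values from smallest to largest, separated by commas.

235.5, 290.5, 305.0, 308.1

IQR = Q3 − Q1 = 120.00 − 71.20 = 48.80.
Lower fence = Q1 − 1.5·IQR = 71.20 − 73.20 = -2.00.
Upper fence = Q3 + 1.5·IQR = 120.00 + 73.20 = 193.20.
235.5 > 193.20 → outlier.
290.5 > 193.20 → outlier.
305.0 > 193.20 → outlier.
308.1 > 193.20 → outlier.
All remaining values lie within [-2.00, 193.20].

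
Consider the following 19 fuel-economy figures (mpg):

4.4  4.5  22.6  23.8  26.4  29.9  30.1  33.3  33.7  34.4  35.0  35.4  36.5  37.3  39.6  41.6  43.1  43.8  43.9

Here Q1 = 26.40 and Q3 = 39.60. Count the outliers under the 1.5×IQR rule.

2

IQR = 13.20; fences at 26.40 − 19.80 = 6.60 and 39.60 + 19.80 = 59.40.
Outside the cutoffs: 4.4, 4.5.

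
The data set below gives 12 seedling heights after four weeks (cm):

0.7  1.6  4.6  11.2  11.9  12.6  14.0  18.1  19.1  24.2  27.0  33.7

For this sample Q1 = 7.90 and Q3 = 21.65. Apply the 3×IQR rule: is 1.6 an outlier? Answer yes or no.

IQR = Q3 − Q1 = 21.65 − 7.90 = 13.75.
Lower fence = Q1 − 3·IQR = 7.90 − 41.25 = -33.35.
Upper fence = Q3 + 3·IQR = 21.65 + 41.25 = 62.90.
1.6 lies within [-33.35, 62.90].

no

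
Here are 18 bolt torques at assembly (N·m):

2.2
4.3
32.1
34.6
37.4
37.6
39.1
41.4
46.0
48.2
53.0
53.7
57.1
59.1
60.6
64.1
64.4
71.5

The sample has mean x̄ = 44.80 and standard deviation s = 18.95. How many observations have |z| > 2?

2

Cutoffs: x̄ ± 2s = [6.90, 82.70].
Outside the cutoffs: 2.2, 4.3.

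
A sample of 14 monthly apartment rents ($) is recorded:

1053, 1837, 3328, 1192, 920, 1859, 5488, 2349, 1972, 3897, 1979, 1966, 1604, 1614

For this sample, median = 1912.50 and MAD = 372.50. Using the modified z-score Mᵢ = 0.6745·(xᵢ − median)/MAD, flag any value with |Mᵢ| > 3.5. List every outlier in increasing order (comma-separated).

|Mᵢ| > 3.5 ⇔ |xᵢ − 1912.50| > 3.5·372.50/0.6745 = 1932.91.
So outliers lie outside [-20.41, 3845.41].
3897: M = 3.59 → outlier.
5488: M = 6.47 → outlier.

3897, 5488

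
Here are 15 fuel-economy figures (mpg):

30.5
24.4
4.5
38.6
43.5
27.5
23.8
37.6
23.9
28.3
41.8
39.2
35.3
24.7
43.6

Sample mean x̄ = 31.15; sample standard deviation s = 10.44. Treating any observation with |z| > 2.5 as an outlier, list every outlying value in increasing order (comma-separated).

4.5

Cutoffs at x̄ ± 2.5s: 31.15 ± 2.5·10.44 = [5.05, 57.25].
4.5: z = -2.55, |z| > 2.5 → outlier.
Every other value lies within [5.05, 57.25].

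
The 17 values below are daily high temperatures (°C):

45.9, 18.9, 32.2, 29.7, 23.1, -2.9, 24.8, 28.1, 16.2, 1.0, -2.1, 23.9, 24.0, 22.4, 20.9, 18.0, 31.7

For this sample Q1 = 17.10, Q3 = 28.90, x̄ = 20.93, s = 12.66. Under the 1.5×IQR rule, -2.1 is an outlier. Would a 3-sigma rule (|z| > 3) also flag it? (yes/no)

z = (-2.1 − 20.93) / 12.66 = -1.82.
|z| = 1.82 ≤ 3.

no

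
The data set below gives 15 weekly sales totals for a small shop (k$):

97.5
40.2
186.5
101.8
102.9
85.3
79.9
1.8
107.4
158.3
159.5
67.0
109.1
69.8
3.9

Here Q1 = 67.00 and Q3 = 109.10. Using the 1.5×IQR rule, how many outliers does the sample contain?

2

IQR = 42.10; fences at 67.00 − 63.15 = 3.85 and 109.10 + 63.15 = 172.25.
Outside the cutoffs: 1.8, 186.5.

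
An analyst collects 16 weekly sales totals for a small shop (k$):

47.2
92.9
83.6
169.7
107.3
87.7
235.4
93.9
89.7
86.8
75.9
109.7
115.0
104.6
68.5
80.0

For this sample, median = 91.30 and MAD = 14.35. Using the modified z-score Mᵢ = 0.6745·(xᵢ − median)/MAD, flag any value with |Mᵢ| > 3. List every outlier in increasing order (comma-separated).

|Mᵢ| > 3 ⇔ |xᵢ − 91.30| > 3·14.35/0.6745 = 63.83.
So outliers lie outside [27.47, 155.13].
169.7: M = 3.69 → outlier.
235.4: M = 6.77 → outlier.

169.7, 235.4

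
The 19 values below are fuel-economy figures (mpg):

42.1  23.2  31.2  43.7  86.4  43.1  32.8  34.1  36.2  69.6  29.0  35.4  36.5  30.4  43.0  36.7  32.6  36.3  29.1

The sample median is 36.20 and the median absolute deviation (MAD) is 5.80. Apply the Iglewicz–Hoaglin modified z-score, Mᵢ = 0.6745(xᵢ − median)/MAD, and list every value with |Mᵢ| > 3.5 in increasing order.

|Mᵢ| > 3.5 ⇔ |xᵢ − 36.20| > 3.5·5.80/0.6745 = 30.10.
So outliers lie outside [6.10, 66.30].
69.6: M = 3.88 → outlier.
86.4: M = 5.84 → outlier.

69.6, 86.4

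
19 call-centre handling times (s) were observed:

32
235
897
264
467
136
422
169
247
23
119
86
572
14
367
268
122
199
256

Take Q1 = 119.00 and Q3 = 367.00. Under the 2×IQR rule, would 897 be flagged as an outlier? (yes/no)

IQR = Q3 − Q1 = 367.00 − 119.00 = 248.00.
Lower fence = Q1 − 2·IQR = 119.00 − 496.00 = -377.00.
Upper fence = Q3 + 2·IQR = 367.00 + 496.00 = 863.00.
897 lies above the upper fence.

yes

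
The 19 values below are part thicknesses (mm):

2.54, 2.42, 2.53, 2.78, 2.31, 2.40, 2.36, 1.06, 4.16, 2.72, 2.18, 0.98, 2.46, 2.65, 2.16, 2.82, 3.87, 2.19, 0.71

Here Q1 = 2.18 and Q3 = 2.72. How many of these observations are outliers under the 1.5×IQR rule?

IQR = 0.54; fences at 2.18 − 0.81 = 1.37 and 2.72 + 0.81 = 3.53.
Outside the cutoffs: 0.71, 0.98, 1.06, 3.87, 4.16.

5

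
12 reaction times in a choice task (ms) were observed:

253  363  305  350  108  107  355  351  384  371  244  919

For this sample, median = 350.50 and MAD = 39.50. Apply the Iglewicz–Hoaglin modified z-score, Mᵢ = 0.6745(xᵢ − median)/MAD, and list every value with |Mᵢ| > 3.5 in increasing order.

|Mᵢ| > 3.5 ⇔ |xᵢ − 350.50| > 3.5·39.50/0.6745 = 204.97.
So outliers lie outside [145.53, 555.47].
107: M = -4.16 → outlier.
108: M = -4.14 → outlier.
919: M = 9.71 → outlier.

107, 108, 919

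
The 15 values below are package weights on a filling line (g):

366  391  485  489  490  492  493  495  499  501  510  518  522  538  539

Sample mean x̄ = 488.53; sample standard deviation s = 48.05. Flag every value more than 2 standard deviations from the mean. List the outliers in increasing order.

Cutoffs at x̄ ± 2s: 488.53 ± 2·48.05 = [392.43, 584.63].
366: z = -2.55, |z| > 2 → outlier.
391: z = -2.03, |z| > 2 → outlier.
Every other value lies within [392.43, 584.63].

366, 391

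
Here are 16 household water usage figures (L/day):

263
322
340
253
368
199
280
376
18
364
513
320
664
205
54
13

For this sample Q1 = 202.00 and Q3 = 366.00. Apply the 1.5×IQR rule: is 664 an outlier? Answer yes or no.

IQR = Q3 − Q1 = 366.00 − 202.00 = 164.00.
Lower fence = Q1 − 1.5·IQR = 202.00 − 246.00 = -44.00.
Upper fence = Q3 + 1.5·IQR = 366.00 + 246.00 = 612.00.
664 lies above the upper fence.

yes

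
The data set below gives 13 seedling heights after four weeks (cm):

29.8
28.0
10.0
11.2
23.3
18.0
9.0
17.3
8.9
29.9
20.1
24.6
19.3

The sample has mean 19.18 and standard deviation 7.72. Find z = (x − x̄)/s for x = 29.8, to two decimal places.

z = (29.8 − 19.18) / 7.72 = 1.38.

1.38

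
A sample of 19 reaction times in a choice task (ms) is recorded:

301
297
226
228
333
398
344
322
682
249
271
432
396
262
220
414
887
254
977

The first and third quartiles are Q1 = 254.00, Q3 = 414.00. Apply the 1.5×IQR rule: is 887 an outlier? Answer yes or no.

IQR = Q3 − Q1 = 414.00 − 254.00 = 160.00.
Lower fence = Q1 − 1.5·IQR = 254.00 − 240.00 = 14.00.
Upper fence = Q3 + 1.5·IQR = 414.00 + 240.00 = 654.00.
887 lies above the upper fence.

yes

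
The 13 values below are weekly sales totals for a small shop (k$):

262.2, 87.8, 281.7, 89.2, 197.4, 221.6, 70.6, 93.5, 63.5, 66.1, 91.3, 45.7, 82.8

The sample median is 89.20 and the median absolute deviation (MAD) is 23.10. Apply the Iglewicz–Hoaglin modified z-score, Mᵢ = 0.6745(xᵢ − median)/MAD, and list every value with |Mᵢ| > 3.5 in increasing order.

221.6, 262.2, 281.7

|Mᵢ| > 3.5 ⇔ |xᵢ − 89.20| > 3.5·23.10/0.6745 = 119.87.
So outliers lie outside [-30.67, 209.07].
221.6: M = 3.87 → outlier.
262.2: M = 5.05 → outlier.
281.7: M = 5.62 → outlier.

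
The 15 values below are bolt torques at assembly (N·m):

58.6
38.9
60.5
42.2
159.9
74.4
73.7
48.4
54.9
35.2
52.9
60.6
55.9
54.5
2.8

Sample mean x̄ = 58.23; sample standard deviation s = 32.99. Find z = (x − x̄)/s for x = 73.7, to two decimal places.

z = (73.7 − 58.23) / 32.99 = 0.47.

0.47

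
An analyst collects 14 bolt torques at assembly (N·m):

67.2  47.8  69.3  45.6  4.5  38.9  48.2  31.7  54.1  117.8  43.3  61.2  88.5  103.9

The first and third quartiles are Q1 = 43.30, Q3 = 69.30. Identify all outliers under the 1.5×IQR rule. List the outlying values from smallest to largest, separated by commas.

117.8

IQR = Q3 − Q1 = 69.30 − 43.30 = 26.00.
Lower fence = Q1 − 1.5·IQR = 43.30 − 39.00 = 4.30.
Upper fence = Q3 + 1.5·IQR = 69.30 + 39.00 = 108.30.
117.8 > 108.30 → outlier.
All remaining values lie within [4.30, 108.30].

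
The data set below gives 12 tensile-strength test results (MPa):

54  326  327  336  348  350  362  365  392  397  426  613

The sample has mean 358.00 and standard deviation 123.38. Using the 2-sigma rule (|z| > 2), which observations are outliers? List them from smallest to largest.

Cutoffs at x̄ ± 2s: 358.00 ± 2·123.38 = [111.24, 604.76].
54: z = -2.46, |z| > 2 → outlier.
613: z = 2.07, |z| > 2 → outlier.
Every other value lies within [111.24, 604.76].

54, 613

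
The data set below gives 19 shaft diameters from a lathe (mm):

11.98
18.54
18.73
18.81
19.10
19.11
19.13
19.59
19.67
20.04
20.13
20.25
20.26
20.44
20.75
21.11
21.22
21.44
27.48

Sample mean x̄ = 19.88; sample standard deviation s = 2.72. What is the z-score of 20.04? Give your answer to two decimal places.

0.06

z = (20.04 − 19.88) / 2.72 = 0.06.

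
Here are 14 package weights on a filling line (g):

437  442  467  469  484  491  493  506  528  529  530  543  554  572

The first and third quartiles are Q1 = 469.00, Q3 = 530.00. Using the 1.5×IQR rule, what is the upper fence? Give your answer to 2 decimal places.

IQR = Q3 − Q1 = 530.00 − 469.00 = 61.00.
Lower fence = Q1 − 1.5·IQR = 469.00 − 91.50 = 377.50.
Upper fence = Q3 + 1.5·IQR = 530.00 + 91.50 = 621.50.

621.50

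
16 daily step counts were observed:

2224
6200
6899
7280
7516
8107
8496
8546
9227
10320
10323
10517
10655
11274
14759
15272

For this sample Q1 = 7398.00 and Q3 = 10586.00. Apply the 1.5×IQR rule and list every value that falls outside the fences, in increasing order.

2224

IQR = Q3 − Q1 = 10586.00 − 7398.00 = 3188.00.
Lower fence = Q1 − 1.5·IQR = 7398.00 − 4782.00 = 2616.00.
Upper fence = Q3 + 1.5·IQR = 10586.00 + 4782.00 = 15368.00.
2224 < 2616.00 → outlier.
All remaining values lie within [2616.00, 15368.00].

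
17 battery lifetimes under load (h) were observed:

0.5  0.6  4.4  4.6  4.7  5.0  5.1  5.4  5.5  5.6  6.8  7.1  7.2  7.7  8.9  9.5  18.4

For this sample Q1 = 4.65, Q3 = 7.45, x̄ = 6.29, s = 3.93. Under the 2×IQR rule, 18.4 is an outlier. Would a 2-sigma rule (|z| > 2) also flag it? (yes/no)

z = (18.4 − 6.29) / 3.93 = 3.08.
|z| = 3.08 > 2.

yes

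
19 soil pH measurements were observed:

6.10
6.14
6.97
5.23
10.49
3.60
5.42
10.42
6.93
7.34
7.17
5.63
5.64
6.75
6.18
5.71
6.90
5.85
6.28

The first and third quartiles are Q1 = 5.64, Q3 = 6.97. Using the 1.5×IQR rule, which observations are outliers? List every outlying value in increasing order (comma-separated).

3.60, 10.42, 10.49

IQR = Q3 − Q1 = 6.97 − 5.64 = 1.33.
Lower fence = Q1 − 1.5·IQR = 5.64 − 1.995 = 3.645.
Upper fence = Q3 + 1.5·IQR = 6.97 + 1.995 = 8.965.
3.60 < 3.645 → outlier.
10.42 > 8.965 → outlier.
10.49 > 8.965 → outlier.
All remaining values lie within [3.645, 8.965].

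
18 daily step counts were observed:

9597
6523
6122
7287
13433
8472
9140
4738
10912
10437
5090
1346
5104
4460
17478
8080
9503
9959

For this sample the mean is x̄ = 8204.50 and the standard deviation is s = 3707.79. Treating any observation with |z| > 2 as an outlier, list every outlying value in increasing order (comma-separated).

Cutoffs at x̄ ± 2s: 8204.50 ± 2·3707.79 = [788.92, 15620.08].
17478: z = 2.50, |z| > 2 → outlier.
Every other value lies within [788.92, 15620.08].

17478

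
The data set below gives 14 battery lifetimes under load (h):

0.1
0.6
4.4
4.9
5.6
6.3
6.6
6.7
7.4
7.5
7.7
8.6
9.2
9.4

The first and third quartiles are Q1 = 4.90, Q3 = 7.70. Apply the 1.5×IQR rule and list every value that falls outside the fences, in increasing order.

IQR = Q3 − Q1 = 7.70 − 4.90 = 2.80.
Lower fence = Q1 − 1.5·IQR = 4.90 − 4.20 = 0.70.
Upper fence = Q3 + 1.5·IQR = 7.70 + 4.20 = 11.90.
0.1 < 0.70 → outlier.
0.6 < 0.70 → outlier.
All remaining values lie within [0.70, 11.90].

0.1, 0.6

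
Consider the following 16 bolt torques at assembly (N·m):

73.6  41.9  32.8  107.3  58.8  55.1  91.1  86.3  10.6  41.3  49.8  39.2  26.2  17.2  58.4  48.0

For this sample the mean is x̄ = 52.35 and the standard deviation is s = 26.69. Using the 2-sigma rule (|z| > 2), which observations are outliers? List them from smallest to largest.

107.3

Cutoffs at x̄ ± 2s: 52.35 ± 2·26.69 = [-1.03, 105.73].
107.3: z = 2.06, |z| > 2 → outlier.
Every other value lies within [-1.03, 105.73].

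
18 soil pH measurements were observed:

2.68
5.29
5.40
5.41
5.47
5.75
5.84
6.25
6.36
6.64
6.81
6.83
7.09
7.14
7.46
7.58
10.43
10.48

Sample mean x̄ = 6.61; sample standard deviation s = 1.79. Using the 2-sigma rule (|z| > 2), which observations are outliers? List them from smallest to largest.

Cutoffs at x̄ ± 2s: 6.61 ± 2·1.79 = [3.03, 10.19].
2.68: z = -2.20, |z| > 2 → outlier.
10.43: z = 2.13, |z| > 2 → outlier.
10.48: z = 2.16, |z| > 2 → outlier.
Every other value lies within [3.03, 10.19].

2.68, 10.43, 10.48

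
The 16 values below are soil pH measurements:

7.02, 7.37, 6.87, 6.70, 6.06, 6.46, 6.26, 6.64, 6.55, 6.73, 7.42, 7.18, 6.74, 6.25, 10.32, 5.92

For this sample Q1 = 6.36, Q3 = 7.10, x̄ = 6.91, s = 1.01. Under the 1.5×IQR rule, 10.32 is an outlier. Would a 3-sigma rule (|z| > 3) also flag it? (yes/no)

z = (10.32 − 6.91) / 1.01 = 3.38.
|z| = 3.38 > 3.

yes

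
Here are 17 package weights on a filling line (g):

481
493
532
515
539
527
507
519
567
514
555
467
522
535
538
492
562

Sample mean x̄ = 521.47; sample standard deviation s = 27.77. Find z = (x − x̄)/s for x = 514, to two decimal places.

z = (514 − 521.47) / 27.77 = -0.27.

-0.27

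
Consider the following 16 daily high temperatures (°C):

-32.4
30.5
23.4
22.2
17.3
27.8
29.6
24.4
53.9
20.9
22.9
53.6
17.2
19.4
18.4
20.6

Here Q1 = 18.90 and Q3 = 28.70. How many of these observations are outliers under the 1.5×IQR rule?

3

IQR = 9.80; fences at 18.90 − 14.70 = 4.20 and 28.70 + 14.70 = 43.40.
Outside the cutoffs: -32.4, 53.6, 53.9.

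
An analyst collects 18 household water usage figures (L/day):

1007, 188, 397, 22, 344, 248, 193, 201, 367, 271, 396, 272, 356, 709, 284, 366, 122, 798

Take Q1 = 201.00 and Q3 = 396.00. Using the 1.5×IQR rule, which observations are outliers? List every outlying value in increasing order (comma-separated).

IQR = Q3 − Q1 = 396.00 − 201.00 = 195.00.
Lower fence = Q1 − 1.5·IQR = 201.00 − 292.50 = -91.50.
Upper fence = Q3 + 1.5·IQR = 396.00 + 292.50 = 688.50.
709 > 688.50 → outlier.
798 > 688.50 → outlier.
1007 > 688.50 → outlier.
All remaining values lie within [-91.50, 688.50].

709, 798, 1007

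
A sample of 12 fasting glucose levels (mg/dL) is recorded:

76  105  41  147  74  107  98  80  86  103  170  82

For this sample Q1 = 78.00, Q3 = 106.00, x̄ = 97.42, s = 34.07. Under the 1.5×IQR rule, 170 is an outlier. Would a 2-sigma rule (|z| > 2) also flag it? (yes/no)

yes

z = (170 − 97.42) / 34.07 = 2.13.
|z| = 2.13 > 2.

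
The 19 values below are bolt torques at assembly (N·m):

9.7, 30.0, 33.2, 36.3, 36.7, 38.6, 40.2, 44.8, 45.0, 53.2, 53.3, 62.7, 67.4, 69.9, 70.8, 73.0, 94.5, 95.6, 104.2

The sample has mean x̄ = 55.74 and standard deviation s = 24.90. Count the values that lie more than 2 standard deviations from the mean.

Cutoffs: x̄ ± 2s = [5.94, 105.54].
Every value lies within the cutoffs.

0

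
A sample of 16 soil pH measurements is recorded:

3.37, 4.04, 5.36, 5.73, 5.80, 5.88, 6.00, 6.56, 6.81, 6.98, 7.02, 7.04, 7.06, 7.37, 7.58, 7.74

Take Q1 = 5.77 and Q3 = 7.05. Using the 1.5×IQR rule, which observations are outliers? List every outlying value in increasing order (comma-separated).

3.37

IQR = Q3 − Q1 = 7.05 − 5.77 = 1.28.
Lower fence = Q1 − 1.5·IQR = 5.77 − 1.92 = 3.85.
Upper fence = Q3 + 1.5·IQR = 7.05 + 1.92 = 8.97.
3.37 < 3.85 → outlier.
All remaining values lie within [3.85, 8.97].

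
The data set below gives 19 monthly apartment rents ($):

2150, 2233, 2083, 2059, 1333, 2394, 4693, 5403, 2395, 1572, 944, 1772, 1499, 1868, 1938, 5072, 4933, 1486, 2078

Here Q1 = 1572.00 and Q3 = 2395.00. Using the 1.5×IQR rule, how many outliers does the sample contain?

IQR = 823.00; fences at 1572.00 − 1234.50 = 337.50 and 2395.00 + 1234.50 = 3629.50.
Outside the cutoffs: 4693, 4933, 5072, 5403.

4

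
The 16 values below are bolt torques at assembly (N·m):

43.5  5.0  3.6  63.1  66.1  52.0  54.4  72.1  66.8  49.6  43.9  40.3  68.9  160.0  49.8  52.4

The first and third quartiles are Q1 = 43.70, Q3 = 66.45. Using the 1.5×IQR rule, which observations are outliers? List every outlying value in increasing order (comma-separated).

IQR = Q3 − Q1 = 66.45 − 43.70 = 22.75.
Lower fence = Q1 − 1.5·IQR = 43.70 − 34.125 = 9.575.
Upper fence = Q3 + 1.5·IQR = 66.45 + 34.125 = 100.575.
3.6 < 9.575 → outlier.
5.0 < 9.575 → outlier.
160.0 > 100.575 → outlier.
All remaining values lie within [9.575, 100.575].

3.6, 5.0, 160.0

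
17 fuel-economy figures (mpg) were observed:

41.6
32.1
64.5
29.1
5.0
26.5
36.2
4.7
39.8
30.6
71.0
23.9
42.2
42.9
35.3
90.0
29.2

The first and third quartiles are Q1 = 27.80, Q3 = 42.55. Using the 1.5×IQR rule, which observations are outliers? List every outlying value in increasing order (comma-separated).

4.7, 5.0, 71.0, 90.0

IQR = Q3 − Q1 = 42.55 − 27.80 = 14.75.
Lower fence = Q1 − 1.5·IQR = 27.80 − 22.125 = 5.675.
Upper fence = Q3 + 1.5·IQR = 42.55 + 22.125 = 64.675.
4.7 < 5.675 → outlier.
5.0 < 5.675 → outlier.
71.0 > 64.675 → outlier.
90.0 > 64.675 → outlier.
All remaining values lie within [5.675, 64.675].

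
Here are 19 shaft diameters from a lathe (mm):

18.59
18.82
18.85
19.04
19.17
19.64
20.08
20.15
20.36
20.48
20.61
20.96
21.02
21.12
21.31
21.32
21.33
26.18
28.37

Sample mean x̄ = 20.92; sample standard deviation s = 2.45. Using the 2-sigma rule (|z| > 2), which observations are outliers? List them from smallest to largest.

26.18, 28.37

Cutoffs at x̄ ± 2s: 20.92 ± 2·2.45 = [16.02, 25.82].
26.18: z = 2.15, |z| > 2 → outlier.
28.37: z = 3.04, |z| > 2 → outlier.
Every other value lies within [16.02, 25.82].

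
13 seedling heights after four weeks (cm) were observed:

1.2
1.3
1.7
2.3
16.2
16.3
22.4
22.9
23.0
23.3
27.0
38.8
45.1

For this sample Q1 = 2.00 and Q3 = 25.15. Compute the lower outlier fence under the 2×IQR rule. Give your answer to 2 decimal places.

-44.30

IQR = Q3 − Q1 = 25.15 − 2.00 = 23.15.
Lower fence = Q1 − 2·IQR = 2.00 − 46.30 = -44.30.
Upper fence = Q3 + 2·IQR = 25.15 + 46.30 = 71.45.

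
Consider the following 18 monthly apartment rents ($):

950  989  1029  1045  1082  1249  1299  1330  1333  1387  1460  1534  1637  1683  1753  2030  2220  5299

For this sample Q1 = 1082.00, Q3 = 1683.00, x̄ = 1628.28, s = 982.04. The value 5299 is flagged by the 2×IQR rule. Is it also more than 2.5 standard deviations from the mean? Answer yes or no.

yes

z = (5299 − 1628.28) / 982.04 = 3.74.
|z| = 3.74 > 2.5.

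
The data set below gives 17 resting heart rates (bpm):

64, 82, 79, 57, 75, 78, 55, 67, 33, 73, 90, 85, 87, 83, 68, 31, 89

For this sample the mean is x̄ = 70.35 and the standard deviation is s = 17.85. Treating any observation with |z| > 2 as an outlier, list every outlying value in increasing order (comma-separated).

Cutoffs at x̄ ± 2s: 70.35 ± 2·17.85 = [34.65, 106.05].
31: z = -2.20, |z| > 2 → outlier.
33: z = -2.09, |z| > 2 → outlier.
Every other value lies within [34.65, 106.05].

31, 33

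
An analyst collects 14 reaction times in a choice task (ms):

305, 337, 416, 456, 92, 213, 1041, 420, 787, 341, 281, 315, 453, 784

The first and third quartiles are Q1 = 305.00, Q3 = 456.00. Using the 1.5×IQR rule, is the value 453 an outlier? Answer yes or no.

no

IQR = Q3 − Q1 = 456.00 − 305.00 = 151.00.
Lower fence = Q1 − 1.5·IQR = 305.00 − 226.50 = 78.50.
Upper fence = Q3 + 1.5·IQR = 456.00 + 226.50 = 682.50.
453 lies within [78.50, 682.50].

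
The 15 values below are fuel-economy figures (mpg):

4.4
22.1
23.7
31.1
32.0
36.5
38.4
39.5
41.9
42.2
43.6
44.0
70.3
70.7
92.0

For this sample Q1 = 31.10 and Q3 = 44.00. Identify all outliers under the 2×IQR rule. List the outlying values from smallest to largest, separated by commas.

IQR = Q3 − Q1 = 44.00 − 31.10 = 12.90.
Lower fence = Q1 − 2·IQR = 31.10 − 25.80 = 5.30.
Upper fence = Q3 + 2·IQR = 44.00 + 25.80 = 69.80.
4.4 < 5.30 → outlier.
70.3 > 69.80 → outlier.
70.7 > 69.80 → outlier.
92.0 > 69.80 → outlier.
All remaining values lie within [5.30, 69.80].

4.4, 70.3, 70.7, 92.0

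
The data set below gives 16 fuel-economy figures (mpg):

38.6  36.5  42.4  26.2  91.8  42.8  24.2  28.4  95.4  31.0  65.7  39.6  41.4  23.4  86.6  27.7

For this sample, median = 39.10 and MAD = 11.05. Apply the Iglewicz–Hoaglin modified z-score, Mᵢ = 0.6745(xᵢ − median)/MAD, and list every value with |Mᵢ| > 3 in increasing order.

|Mᵢ| > 3 ⇔ |xᵢ − 39.10| > 3·11.05/0.6745 = 49.15.
So outliers lie outside [-10.05, 88.25].
91.8: M = 3.22 → outlier.
95.4: M = 3.44 → outlier.

91.8, 95.4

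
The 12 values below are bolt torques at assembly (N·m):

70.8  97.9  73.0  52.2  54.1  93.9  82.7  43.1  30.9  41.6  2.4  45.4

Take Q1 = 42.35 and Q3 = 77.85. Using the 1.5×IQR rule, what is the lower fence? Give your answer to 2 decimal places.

-10.90

IQR = Q3 − Q1 = 77.85 − 42.35 = 35.50.
Lower fence = Q1 − 1.5·IQR = 42.35 − 53.25 = -10.90.
Upper fence = Q3 + 1.5·IQR = 77.85 + 53.25 = 131.10.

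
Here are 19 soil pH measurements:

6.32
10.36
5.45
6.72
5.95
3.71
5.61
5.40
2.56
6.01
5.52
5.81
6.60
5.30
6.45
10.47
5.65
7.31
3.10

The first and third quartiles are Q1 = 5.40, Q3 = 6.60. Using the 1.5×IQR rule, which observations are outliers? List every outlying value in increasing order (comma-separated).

2.56, 3.10, 10.36, 10.47

IQR = Q3 − Q1 = 6.60 − 5.40 = 1.20.
Lower fence = Q1 − 1.5·IQR = 5.40 − 1.80 = 3.60.
Upper fence = Q3 + 1.5·IQR = 6.60 + 1.80 = 8.40.
2.56 < 3.60 → outlier.
3.10 < 3.60 → outlier.
10.36 > 8.40 → outlier.
10.47 > 8.40 → outlier.
All remaining values lie within [3.60, 8.40].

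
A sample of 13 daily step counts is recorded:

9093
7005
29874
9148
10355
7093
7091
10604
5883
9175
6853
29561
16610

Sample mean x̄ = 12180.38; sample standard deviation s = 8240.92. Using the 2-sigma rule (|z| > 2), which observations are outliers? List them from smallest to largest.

29561, 29874

Cutoffs at x̄ ± 2s: 12180.38 ± 2·8240.92 = [-4301.46, 28662.22].
29561: z = 2.11, |z| > 2 → outlier.
29874: z = 2.15, |z| > 2 → outlier.
Every other value lies within [-4301.46, 28662.22].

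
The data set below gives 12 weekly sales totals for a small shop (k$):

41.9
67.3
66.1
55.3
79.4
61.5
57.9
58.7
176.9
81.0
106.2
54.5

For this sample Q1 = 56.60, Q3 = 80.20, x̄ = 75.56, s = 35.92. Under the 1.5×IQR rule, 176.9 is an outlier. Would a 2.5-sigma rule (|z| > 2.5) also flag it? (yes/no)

z = (176.9 − 75.56) / 35.92 = 2.82.
|z| = 2.82 > 2.5.

yes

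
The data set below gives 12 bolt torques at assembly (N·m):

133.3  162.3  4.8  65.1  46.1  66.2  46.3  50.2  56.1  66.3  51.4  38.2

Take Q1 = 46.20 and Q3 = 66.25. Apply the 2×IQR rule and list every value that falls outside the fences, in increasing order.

IQR = Q3 − Q1 = 66.25 − 46.20 = 20.05.
Lower fence = Q1 − 2·IQR = 46.20 − 40.10 = 6.10.
Upper fence = Q3 + 2·IQR = 66.25 + 40.10 = 106.35.
4.8 < 6.10 → outlier.
133.3 > 106.35 → outlier.
162.3 > 106.35 → outlier.
All remaining values lie within [6.10, 106.35].

4.8, 133.3, 162.3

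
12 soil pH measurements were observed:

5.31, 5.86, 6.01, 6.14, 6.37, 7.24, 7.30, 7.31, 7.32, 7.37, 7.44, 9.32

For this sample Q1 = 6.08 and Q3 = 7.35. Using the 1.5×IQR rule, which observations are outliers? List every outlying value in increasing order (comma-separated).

IQR = Q3 − Q1 = 7.35 − 6.08 = 1.27.
Lower fence = Q1 − 1.5·IQR = 6.08 − 1.905 = 4.175.
Upper fence = Q3 + 1.5·IQR = 7.35 + 1.905 = 9.255.
9.32 > 9.255 → outlier.
All remaining values lie within [4.175, 9.255].

9.32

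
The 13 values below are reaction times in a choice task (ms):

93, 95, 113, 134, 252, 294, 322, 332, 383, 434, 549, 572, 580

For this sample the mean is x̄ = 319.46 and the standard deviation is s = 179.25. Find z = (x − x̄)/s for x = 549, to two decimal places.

z = (549 − 319.46) / 179.25 = 1.28.

1.28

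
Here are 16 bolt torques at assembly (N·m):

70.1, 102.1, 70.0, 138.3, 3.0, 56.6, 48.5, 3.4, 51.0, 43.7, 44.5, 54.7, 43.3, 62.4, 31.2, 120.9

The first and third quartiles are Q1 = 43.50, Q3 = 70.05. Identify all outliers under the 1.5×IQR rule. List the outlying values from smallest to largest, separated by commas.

3.0, 3.4, 120.9, 138.3

IQR = Q3 − Q1 = 70.05 − 43.50 = 26.55.
Lower fence = Q1 − 1.5·IQR = 43.50 − 39.825 = 3.675.
Upper fence = Q3 + 1.5·IQR = 70.05 + 39.825 = 109.875.
3.0 < 3.675 → outlier.
3.4 < 3.675 → outlier.
120.9 > 109.875 → outlier.
138.3 > 109.875 → outlier.
All remaining values lie within [3.675, 109.875].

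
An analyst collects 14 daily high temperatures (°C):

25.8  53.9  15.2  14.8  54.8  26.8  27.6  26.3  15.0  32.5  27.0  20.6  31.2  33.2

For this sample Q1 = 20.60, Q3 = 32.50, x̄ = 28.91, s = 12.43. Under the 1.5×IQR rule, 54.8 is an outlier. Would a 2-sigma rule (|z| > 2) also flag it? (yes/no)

z = (54.8 − 28.91) / 12.43 = 2.08.
|z| = 2.08 > 2.

yes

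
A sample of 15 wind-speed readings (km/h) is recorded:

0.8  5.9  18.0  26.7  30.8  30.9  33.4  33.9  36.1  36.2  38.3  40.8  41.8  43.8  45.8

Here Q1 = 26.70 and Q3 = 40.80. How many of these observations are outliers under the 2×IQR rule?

IQR = 14.10; fences at 26.70 − 28.20 = -1.50 and 40.80 + 28.20 = 69.00.
Every value lies within the cutoffs.

0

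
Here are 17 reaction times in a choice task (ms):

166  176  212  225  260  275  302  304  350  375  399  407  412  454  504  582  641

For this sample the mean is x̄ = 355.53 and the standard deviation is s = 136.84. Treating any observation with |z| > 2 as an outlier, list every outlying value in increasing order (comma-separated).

641

Cutoffs at x̄ ± 2s: 355.53 ± 2·136.84 = [81.85, 629.21].
641: z = 2.09, |z| > 2 → outlier.
Every other value lies within [81.85, 629.21].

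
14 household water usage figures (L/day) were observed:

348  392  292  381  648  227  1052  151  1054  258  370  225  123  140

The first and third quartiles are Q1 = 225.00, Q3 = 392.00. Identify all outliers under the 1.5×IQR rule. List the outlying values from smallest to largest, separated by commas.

IQR = Q3 − Q1 = 392.00 − 225.00 = 167.00.
Lower fence = Q1 − 1.5·IQR = 225.00 − 250.50 = -25.50.
Upper fence = Q3 + 1.5·IQR = 392.00 + 250.50 = 642.50.
648 > 642.50 → outlier.
1052 > 642.50 → outlier.
1054 > 642.50 → outlier.
All remaining values lie within [-25.50, 642.50].

648, 1052, 1054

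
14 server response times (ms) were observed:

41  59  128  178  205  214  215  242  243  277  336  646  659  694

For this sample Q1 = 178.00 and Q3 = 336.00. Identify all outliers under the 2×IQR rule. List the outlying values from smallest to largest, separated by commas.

659, 694

IQR = Q3 − Q1 = 336.00 − 178.00 = 158.00.
Lower fence = Q1 − 2·IQR = 178.00 − 316.00 = -138.00.
Upper fence = Q3 + 2·IQR = 336.00 + 316.00 = 652.00.
659 > 652.00 → outlier.
694 > 652.00 → outlier.
All remaining values lie within [-138.00, 652.00].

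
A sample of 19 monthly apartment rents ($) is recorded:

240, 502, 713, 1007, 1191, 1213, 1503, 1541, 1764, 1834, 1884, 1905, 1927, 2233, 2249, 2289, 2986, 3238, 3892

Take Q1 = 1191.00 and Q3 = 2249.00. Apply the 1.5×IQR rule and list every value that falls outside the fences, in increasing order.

IQR = Q3 − Q1 = 2249.00 − 1191.00 = 1058.00.
Lower fence = Q1 − 1.5·IQR = 1191.00 − 1587.00 = -396.00.
Upper fence = Q3 + 1.5·IQR = 2249.00 + 1587.00 = 3836.00.
3892 > 3836.00 → outlier.
All remaining values lie within [-396.00, 3836.00].

3892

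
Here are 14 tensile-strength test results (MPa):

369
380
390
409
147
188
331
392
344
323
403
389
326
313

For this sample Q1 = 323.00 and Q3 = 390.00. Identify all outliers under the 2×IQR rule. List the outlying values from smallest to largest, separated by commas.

IQR = Q3 − Q1 = 390.00 − 323.00 = 67.00.
Lower fence = Q1 − 2·IQR = 323.00 − 134.00 = 189.00.
Upper fence = Q3 + 2·IQR = 390.00 + 134.00 = 524.00.
147 < 189.00 → outlier.
188 < 189.00 → outlier.
All remaining values lie within [189.00, 524.00].

147, 188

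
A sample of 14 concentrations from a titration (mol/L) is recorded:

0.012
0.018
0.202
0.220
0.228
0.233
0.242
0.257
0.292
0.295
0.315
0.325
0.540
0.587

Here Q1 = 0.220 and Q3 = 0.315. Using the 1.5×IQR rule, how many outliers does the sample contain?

4

IQR = 0.095; fences at 0.220 − 0.1425 = 0.0775 and 0.315 + 0.1425 = 0.4575.
Outside the cutoffs: 0.012, 0.018, 0.540, 0.587.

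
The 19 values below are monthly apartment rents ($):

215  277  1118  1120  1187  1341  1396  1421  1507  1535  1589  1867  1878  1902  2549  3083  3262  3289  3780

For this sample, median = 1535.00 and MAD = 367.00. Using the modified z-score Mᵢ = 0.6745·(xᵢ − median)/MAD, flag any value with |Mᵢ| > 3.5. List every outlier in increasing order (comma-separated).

3780

|Mᵢ| > 3.5 ⇔ |xᵢ − 1535.00| > 3.5·367.00/0.6745 = 1904.37.
So outliers lie outside [-369.37, 3439.37].
3780: M = 4.13 → outlier.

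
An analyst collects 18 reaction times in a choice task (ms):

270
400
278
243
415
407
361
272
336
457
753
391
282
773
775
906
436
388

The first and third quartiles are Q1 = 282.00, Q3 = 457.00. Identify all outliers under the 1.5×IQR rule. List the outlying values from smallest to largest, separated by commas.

753, 773, 775, 906

IQR = Q3 − Q1 = 457.00 − 282.00 = 175.00.
Lower fence = Q1 − 1.5·IQR = 282.00 − 262.50 = 19.50.
Upper fence = Q3 + 1.5·IQR = 457.00 + 262.50 = 719.50.
753 > 719.50 → outlier.
773 > 719.50 → outlier.
775 > 719.50 → outlier.
906 > 719.50 → outlier.
All remaining values lie within [19.50, 719.50].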